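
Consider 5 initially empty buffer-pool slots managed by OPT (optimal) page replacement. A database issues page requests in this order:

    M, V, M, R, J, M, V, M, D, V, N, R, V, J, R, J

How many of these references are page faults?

M: miss, frames {M}
V: miss, frames {M,V}
M: hit
R: miss, frames {M,V,R}
J: miss, frames {M,V,R,J}
M: hit
V: hit
M: hit
D: miss, frames {M,V,R,J,D}
V: hit
N: miss, evict D, frames {M,V,R,J,N}
R: hit
V: hit
J: hit
R: hit
J: hit
Page faults: 6.

6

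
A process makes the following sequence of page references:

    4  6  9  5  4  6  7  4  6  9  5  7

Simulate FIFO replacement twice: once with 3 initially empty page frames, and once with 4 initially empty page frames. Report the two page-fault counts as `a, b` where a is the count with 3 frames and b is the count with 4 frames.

9, 10

3 frames: F F F F F F F . . F F . → 9 faults.
4 frames: F F F F . . F F F F F F → 10 faults.
10 > 9: adding a frame increased faults — Belady's anomaly.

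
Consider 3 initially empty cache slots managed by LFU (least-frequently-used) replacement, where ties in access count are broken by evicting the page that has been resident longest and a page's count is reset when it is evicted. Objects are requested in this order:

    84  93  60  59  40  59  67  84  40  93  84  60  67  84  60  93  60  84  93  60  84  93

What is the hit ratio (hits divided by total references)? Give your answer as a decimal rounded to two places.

0.14

84: fault, frames [84]
93: fault, frames [84, 93]
60: fault, frames [84, 93, 60]
59: fault, evict 84, frames [93, 60, 59]
40: fault, evict 93, frames [60, 59, 40]
59: hit
67: fault, evict 60, frames [59, 40, 67]
84: fault, evict 40, frames [59, 67, 84]
40: fault, evict 67, frames [59, 84, 40]
93: fault, evict 84, frames [59, 40, 93]
84: fault, evict 40, frames [59, 93, 84]
60: fault, evict 93, frames [59, 84, 60]
67: fault, evict 84, frames [59, 60, 67]
84: fault, evict 60, frames [59, 67, 84]
60: fault, evict 67, frames [59, 84, 60]
93: fault, evict 84, frames [59, 60, 93]
60: hit
84: fault, evict 93, frames [59, 60, 84]
93: fault, evict 84, frames [59, 60, 93]
60: hit
84: fault, evict 93, frames [59, 60, 84]
93: fault, evict 84, frames [59, 60, 93]
Hits: 3 of 22 references → 3/22 = 0.1364.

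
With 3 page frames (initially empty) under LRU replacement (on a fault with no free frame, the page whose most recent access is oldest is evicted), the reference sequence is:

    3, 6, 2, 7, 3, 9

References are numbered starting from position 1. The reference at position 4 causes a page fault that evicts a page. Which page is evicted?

3

pos 1: 3 -> miss, frames [3]
pos 2: 6 -> miss, frames [3, 6]
pos 3: 2 -> miss, frames [3, 6, 2]
pos 4: 7 -> miss, evict 3, frames [6, 2, 7]
At position 4, page 3 is evicted.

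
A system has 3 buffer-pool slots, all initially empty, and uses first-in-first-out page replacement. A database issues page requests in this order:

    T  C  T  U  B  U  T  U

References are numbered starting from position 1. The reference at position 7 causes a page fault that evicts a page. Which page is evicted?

pos 1: T → miss, frames {T}
pos 2: C → miss, frames {T,C}
pos 3: T → hit
pos 4: U → miss, frames {T,C,U}
pos 5: B → miss, evict T, frames {C,U,B}
pos 6: U → hit
pos 7: T → miss, evict C, frames {U,B,T}
At position 7, page C is evicted.

C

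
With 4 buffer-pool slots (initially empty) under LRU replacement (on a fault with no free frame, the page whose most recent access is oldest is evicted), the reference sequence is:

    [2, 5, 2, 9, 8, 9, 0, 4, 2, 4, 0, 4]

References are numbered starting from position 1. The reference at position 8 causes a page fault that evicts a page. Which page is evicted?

pos 1: 2 → miss, frames [2]
pos 2: 5 → miss, frames [2, 5]
pos 3: 2 → hit
pos 4: 9 → miss, frames [5, 2, 9]
pos 5: 8 → miss, frames [5, 2, 9, 8]
pos 6: 9 → hit
pos 7: 0 → miss, evict 5, frames [2, 8, 9, 0]
pos 8: 4 → miss, evict 2, frames [8, 9, 0, 4]
At position 8, page 2 is evicted.

2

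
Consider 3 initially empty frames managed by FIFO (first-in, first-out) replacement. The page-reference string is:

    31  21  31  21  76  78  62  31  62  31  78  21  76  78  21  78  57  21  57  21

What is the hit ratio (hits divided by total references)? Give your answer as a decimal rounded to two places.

31: miss, frames [31]
21: miss, frames [31, 21]
31: hit
21: hit
76: miss, frames [31, 21, 76]
78: miss, evict 31, frames [21, 76, 78]
62: miss, evict 21, frames [76, 78, 62]
31: miss, evict 76, frames [78, 62, 31]
62: hit
31: hit
78: hit
21: miss, evict 78, frames [62, 31, 21]
76: miss, evict 62, frames [31, 21, 76]
78: miss, evict 31, frames [21, 76, 78]
21: hit
78: hit
57: miss, evict 21, frames [76, 78, 57]
21: miss, evict 76, frames [78, 57, 21]
57: hit
21: hit
Hits: 9 of 20 references → 9/20 = 0.4500.

0.45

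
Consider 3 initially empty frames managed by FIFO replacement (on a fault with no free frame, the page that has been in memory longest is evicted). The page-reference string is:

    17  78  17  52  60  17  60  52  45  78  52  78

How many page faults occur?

17 → fault, frames (17)
78 → fault, frames (17 78)
17 → hit
52 → fault, frames (17 78 52)
60 → fault, evict 17, frames (78 52 60)
17 → fault, evict 78, frames (52 60 17)
60 → hit
52 → hit
45 → fault, evict 52, frames (60 17 45)
78 → fault, evict 60, frames (17 45 78)
52 → fault, evict 17, frames (45 78 52)
78 → hit
Page faults: 8.

8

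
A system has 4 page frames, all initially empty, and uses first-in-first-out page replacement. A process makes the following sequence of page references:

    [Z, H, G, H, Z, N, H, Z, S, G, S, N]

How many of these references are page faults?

Z -> miss, frames {Z}
H -> miss, frames {Z,H}
G -> miss, frames {Z,H,G}
H -> hit
Z -> hit
N -> miss, frames {Z,H,G,N}
H -> hit
Z -> hit
S -> miss, evict Z, frames {H,G,N,S}
G -> hit
S -> hit
N -> hit
Page faults: 5.

5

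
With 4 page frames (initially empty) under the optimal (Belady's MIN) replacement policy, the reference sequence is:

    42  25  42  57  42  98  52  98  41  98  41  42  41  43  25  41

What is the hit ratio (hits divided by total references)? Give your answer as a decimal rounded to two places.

0.56

42 -> miss, frames (42)
25 -> miss, frames (42 25)
42 -> hit
57 -> miss, frames (42 25 57)
42 -> hit
98 -> miss, frames (42 25 57 98)
52 -> miss, evict 57, frames (42 25 98 52)
98 -> hit
41 -> miss, evict 52, frames (42 25 98 41)
98 -> hit
41 -> hit
42 -> hit
41 -> hit
43 -> miss, evict 98, frames (42 25 41 43)
25 -> hit
41 -> hit
Hits: 9 of 16 references → 9/16 = 0.5625.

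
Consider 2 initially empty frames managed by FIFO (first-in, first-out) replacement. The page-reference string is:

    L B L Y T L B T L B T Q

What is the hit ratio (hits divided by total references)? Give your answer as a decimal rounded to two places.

L → miss, frames (L)
B → miss, frames (L B)
L → hit
Y → miss, evict L, frames (B Y)
T → miss, evict B, frames (Y T)
L → miss, evict Y, frames (T L)
B → miss, evict T, frames (L B)
T → miss, evict L, frames (B T)
L → miss, evict B, frames (T L)
B → miss, evict T, frames (L B)
T → miss, evict L, frames (B T)
Q → miss, evict B, frames (T Q)
Hits: 1 of 12 references → 1/12 = 0.0833.

0.08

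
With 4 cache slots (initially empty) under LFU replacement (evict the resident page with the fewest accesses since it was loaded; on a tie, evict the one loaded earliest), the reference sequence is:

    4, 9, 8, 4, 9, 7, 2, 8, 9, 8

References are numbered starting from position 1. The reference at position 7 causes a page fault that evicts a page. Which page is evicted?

8

pos 1: 4 → miss, frames [4]
pos 2: 9 → miss, frames [4, 9]
pos 3: 8 → miss, frames [4, 9, 8]
pos 4: 4 → hit
pos 5: 9 → hit
pos 6: 7 → miss, frames [4, 9, 8, 7]
pos 7: 2 → miss, evict 8, frames [4, 9, 7, 2]
At position 7, page 8 is evicted.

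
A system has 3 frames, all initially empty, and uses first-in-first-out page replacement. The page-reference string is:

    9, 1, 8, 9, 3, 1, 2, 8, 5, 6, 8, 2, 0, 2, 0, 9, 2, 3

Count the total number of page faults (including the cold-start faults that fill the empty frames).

9 → miss, frames (9)
1 → miss, frames (9 1)
8 → miss, frames (9 1 8)
9 → hit
3 → miss, evict 9, frames (1 8 3)
1 → hit
2 → miss, evict 1, frames (8 3 2)
8 → hit
5 → miss, evict 8, frames (3 2 5)
6 → miss, evict 3, frames (2 5 6)
8 → miss, evict 2, frames (5 6 8)
2 → miss, evict 5, frames (6 8 2)
0 → miss, evict 6, frames (8 2 0)
2 → hit
0 → hit
9 → miss, evict 8, frames (2 0 9)
2 → hit
3 → miss, evict 2, frames (0 9 3)
Page faults: 12.

12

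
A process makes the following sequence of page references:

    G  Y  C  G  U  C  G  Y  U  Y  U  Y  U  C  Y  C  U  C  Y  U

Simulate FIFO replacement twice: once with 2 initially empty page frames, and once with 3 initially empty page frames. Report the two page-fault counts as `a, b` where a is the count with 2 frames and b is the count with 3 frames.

15, 8

2 frames: F F F F F F F F F . . . . F F . F F F F → 15 faults.
3 frames: F F F . F . F F . . . . . F . . F . . . → 8 faults.
8 < 15: adding a frame reduced faults, as is typical.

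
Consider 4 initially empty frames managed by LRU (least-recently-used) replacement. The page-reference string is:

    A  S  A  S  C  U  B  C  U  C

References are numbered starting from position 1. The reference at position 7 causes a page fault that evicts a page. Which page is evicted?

A

pos 1: A → miss, frames {A}
pos 2: S → miss, frames {A,S}
pos 3: A → hit
pos 4: S → hit
pos 5: C → miss, frames {A,S,C}
pos 6: U → miss, frames {A,S,C,U}
pos 7: B → miss, evict A, frames {S,C,U,B}
At position 7, page A is evicted.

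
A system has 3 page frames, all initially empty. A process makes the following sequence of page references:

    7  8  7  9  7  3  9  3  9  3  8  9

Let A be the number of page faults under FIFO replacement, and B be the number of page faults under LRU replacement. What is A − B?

Under FIFO: F F . F . F . . . . . . → 4 faults.
Under LRU: F F . F . F . . . . F . → 5 faults.
A − B = 4 − 5 = -1.

-1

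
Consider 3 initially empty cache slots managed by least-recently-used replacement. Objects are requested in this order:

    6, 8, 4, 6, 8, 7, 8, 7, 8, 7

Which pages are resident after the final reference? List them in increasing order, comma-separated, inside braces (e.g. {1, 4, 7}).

{6, 7, 8}

6: miss, frames [6]
8: miss, frames [6, 8]
4: miss, frames [6, 8, 4]
6: hit
8: hit
7: miss, evict 4, frames [6, 8, 7]
8: hit
7: hit
8: hit
7: hit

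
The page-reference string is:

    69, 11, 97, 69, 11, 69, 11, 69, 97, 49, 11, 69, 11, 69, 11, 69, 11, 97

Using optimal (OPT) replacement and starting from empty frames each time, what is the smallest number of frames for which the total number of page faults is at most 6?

f=1: 18 faults
f=2: 8 faults
f=3: 5 faults
f=4: 4 faults
Smallest f with faults ≤ 6 is 3.

3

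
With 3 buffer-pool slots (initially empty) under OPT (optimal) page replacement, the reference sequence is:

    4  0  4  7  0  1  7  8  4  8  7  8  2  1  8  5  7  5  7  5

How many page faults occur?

4 → miss, frames {4}
0 → miss, frames {4,0}
4 → hit
7 → miss, frames {4,0,7}
0 → hit
1 → miss, evict 0, frames {4,7,1}
7 → hit
8 → miss, evict 1, frames {4,7,8}
4 → hit
8 → hit
7 → hit
8 → hit
2 → miss, evict 4, frames {7,8,2}
1 → miss, evict 2, frames {7,8,1}
8 → hit
5 → miss, evict 1, frames {7,8,5}
7 → hit
5 → hit
7 → hit
5 → hit
Page faults: 8.

8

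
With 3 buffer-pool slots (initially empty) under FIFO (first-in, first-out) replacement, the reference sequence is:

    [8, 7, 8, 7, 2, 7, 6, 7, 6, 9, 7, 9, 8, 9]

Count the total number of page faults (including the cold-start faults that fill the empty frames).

7

8 -> fault, frames {8}
7 -> fault, frames {8,7}
8 -> hit
7 -> hit
2 -> fault, frames {8,7,2}
7 -> hit
6 -> fault, evict 8, frames {7,2,6}
7 -> hit
6 -> hit
9 -> fault, evict 7, frames {2,6,9}
7 -> fault, evict 2, frames {6,9,7}
9 -> hit
8 -> fault, evict 6, frames {9,7,8}
9 -> hit
Page faults: 7.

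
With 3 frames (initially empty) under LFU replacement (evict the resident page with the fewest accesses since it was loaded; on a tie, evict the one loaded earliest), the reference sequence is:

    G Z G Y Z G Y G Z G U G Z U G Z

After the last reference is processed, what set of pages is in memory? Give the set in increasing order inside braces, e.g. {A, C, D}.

{G, U, Z}

G -> fault, frames {G}
Z -> fault, frames {G,Z}
G -> hit
Y -> fault, frames {G,Z,Y}
Z -> hit
G -> hit
Y -> hit
G -> hit
Z -> hit
G -> hit
U -> fault, evict Y, frames {G,Z,U}
G -> hit
Z -> hit
U -> hit
G -> hit
Z -> hit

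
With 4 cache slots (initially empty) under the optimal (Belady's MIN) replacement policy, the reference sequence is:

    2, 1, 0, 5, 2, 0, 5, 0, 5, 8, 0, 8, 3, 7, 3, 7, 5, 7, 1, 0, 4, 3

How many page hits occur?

13

2: miss, frames {2}
1: miss, frames {2,1}
0: miss, frames {2,1,0}
5: miss, frames {2,1,0,5}
2: hit
0: hit
5: hit
0: hit
5: hit
8: miss, evict 2, frames {1,0,5,8}
0: hit
8: hit
3: miss, evict 8, frames {1,0,5,3}
7: miss, evict 0, frames {1,5,3,7}
3: hit
7: hit
5: hit
7: hit
1: hit
0: miss, evict 7, frames {1,5,3,0}
4: miss, evict 0, frames {1,5,3,4}
3: hit
Hits: 13.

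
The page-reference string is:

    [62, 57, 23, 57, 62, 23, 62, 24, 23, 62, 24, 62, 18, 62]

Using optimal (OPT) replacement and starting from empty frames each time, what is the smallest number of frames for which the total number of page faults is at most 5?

3

f=1: 14 faults
f=2: 7 faults
f=3: 5 faults
f=4: 5 faults
f=5: 5 faults
Smallest f with faults ≤ 5 is 3.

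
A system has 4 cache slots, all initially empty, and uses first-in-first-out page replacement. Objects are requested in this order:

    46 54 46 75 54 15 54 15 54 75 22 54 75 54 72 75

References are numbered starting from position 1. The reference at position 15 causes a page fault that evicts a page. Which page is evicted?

pos 1: 46 -> fault, frames (46)
pos 2: 54 -> fault, frames (46 54)
pos 3: 46 -> hit
pos 4: 75 -> fault, frames (46 54 75)
pos 5: 54 -> hit
pos 6: 15 -> fault, frames (46 54 75 15)
pos 7: 54 -> hit
pos 8: 15 -> hit
pos 9: 54 -> hit
pos 10: 75 -> hit
pos 11: 22 -> fault, evict 46, frames (54 75 15 22)
pos 12: 54 -> hit
pos 13: 75 -> hit
pos 14: 54 -> hit
pos 15: 72 -> fault, evict 54, frames (75 15 22 72)
At position 15, page 54 is evicted.

54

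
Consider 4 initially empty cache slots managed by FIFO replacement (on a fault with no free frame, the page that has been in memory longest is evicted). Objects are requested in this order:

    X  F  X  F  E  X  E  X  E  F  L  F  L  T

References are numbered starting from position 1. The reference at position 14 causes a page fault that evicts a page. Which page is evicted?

X

pos 1: X → miss, frames (X)
pos 2: F → miss, frames (X F)
pos 3: X → hit
pos 4: F → hit
pos 5: E → miss, frames (X F E)
pos 6: X → hit
pos 7: E → hit
pos 8: X → hit
pos 9: E → hit
pos 10: F → hit
pos 11: L → miss, frames (X F E L)
pos 12: F → hit
pos 13: L → hit
pos 14: T → miss, evict X, frames (F E L T)
At position 14, page X is evicted.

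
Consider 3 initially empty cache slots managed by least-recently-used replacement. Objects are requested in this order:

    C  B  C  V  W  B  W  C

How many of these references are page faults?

C -> fault, frames [C]
B -> fault, frames [C, B]
C -> hit
V -> fault, frames [B, C, V]
W -> fault, evict B, frames [C, V, W]
B -> fault, evict C, frames [V, W, B]
W -> hit
C -> fault, evict V, frames [B, W, C]
Page faults: 6.

6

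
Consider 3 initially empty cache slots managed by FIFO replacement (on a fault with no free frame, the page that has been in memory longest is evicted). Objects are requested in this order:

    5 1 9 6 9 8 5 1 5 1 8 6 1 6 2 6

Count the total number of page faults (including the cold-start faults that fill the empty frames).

5 -> fault, frames [5]
1 -> fault, frames [5, 1]
9 -> fault, frames [5, 1, 9]
6 -> fault, evict 5, frames [1, 9, 6]
9 -> hit
8 -> fault, evict 1, frames [9, 6, 8]
5 -> fault, evict 9, frames [6, 8, 5]
1 -> fault, evict 6, frames [8, 5, 1]
5 -> hit
1 -> hit
8 -> hit
6 -> fault, evict 8, frames [5, 1, 6]
1 -> hit
6 -> hit
2 -> fault, evict 5, frames [1, 6, 2]
6 -> hit
Page faults: 9.

9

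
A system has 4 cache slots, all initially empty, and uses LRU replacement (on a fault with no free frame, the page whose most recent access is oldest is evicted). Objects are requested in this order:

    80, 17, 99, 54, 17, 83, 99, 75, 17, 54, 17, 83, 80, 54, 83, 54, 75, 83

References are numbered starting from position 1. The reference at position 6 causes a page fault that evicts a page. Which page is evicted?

80

pos 1: 80: miss, frames [80]
pos 2: 17: miss, frames [80, 17]
pos 3: 99: miss, frames [80, 17, 99]
pos 4: 54: miss, frames [80, 17, 99, 54]
pos 5: 17: hit
pos 6: 83: miss, evict 80, frames [99, 54, 17, 83]
At position 6, page 80 is evicted.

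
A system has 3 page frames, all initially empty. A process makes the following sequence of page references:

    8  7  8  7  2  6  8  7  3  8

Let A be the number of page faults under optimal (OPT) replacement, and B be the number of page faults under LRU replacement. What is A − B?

-2

Under OPT: F F . . F F . . F . → 5 faults.
Under LRU: F F . . F F F F F . → 7 faults.
A − B = 5 − 7 = -2.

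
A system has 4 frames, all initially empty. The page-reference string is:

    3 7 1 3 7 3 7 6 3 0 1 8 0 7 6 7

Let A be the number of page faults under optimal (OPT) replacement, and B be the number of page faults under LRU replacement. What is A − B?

Under OPT: F F F . . . . F . F . F . . . . → 6 faults.
Under LRU: F F F . . . . F . F F F . F F . → 9 faults.
A − B = 6 − 9 = -3.

-3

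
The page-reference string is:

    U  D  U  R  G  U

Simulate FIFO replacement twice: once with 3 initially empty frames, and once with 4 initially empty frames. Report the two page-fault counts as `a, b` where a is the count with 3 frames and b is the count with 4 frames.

5, 4

3 frames: F F . F F F → 5 faults.
4 frames: F F . F F . → 4 faults.
4 < 5: adding a frame reduced faults, as is typical.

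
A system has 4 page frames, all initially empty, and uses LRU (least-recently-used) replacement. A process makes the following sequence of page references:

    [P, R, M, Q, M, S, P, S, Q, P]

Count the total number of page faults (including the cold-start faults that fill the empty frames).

P: fault, frames (P)
R: fault, frames (P R)
M: fault, frames (P R M)
Q: fault, frames (P R M Q)
M: hit
S: fault, evict P, frames (R Q M S)
P: fault, evict R, frames (Q M S P)
S: hit
Q: hit
P: hit
Page faults: 6.

6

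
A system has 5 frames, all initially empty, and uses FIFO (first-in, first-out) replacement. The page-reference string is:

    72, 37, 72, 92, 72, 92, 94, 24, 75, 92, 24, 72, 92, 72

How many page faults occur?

72 → fault, frames {72}
37 → fault, frames {72,37}
72 → hit
92 → fault, frames {72,37,92}
72 → hit
92 → hit
94 → fault, frames {72,37,92,94}
24 → fault, frames {72,37,92,94,24}
75 → fault, evict 72, frames {37,92,94,24,75}
92 → hit
24 → hit
72 → fault, evict 37, frames {92,94,24,75,72}
92 → hit
72 → hit
Page faults: 7.

7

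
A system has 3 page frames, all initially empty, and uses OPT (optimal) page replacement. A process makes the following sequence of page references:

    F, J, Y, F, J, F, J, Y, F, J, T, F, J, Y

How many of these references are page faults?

5

F -> fault, frames [F]
J -> fault, frames [F, J]
Y -> fault, frames [F, J, Y]
F -> hit
J -> hit
F -> hit
J -> hit
Y -> hit
F -> hit
J -> hit
T -> fault, evict Y, frames [F, J, T]
F -> hit
J -> hit
Y -> fault, evict T, frames [F, J, Y]
Page faults: 5.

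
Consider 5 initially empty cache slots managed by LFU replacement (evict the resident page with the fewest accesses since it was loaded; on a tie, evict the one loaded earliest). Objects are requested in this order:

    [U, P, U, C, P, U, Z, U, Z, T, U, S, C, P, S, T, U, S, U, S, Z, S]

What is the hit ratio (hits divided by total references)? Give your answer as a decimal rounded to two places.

0.64

U: fault, frames (U)
P: fault, frames (U P)
U: hit
C: fault, frames (U P C)
P: hit
U: hit
Z: fault, frames (U P C Z)
U: hit
Z: hit
T: fault, frames (U P C Z T)
U: hit
S: fault, evict C, frames (U P Z T S)
C: fault, evict T, frames (U P Z S C)
P: hit
S: hit
T: fault, evict C, frames (U P Z S T)
U: hit
S: hit
U: hit
S: hit
Z: hit
S: hit
Hits: 14 of 22 references → 14/22 = 0.6364.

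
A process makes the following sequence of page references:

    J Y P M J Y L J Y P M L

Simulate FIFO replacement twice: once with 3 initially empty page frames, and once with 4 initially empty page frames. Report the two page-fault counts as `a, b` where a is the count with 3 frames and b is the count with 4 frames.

3 frames: F F F F F F F . . F F . → 9 faults.
4 frames: F F F F . . F F F F F F → 10 faults.
10 > 9: adding a frame increased faults — Belady's anomaly.

9, 10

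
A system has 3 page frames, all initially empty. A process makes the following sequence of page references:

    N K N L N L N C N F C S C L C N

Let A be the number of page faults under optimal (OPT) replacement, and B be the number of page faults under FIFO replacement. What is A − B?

Under OPT: F F . F . . . F . F . F . . . F → 7 faults.
Under FIFO: F F . F . . . F F F . F F F . F → 10 faults.
A − B = 7 − 10 = -3.

-3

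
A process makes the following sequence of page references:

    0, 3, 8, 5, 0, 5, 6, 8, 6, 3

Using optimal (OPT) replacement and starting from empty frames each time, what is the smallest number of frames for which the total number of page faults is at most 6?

f=1: 10 faults
f=2: 7 faults
f=3: 6 faults
f=4: 5 faults
f=5: 5 faults
Smallest f with faults ≤ 6 is 3.

3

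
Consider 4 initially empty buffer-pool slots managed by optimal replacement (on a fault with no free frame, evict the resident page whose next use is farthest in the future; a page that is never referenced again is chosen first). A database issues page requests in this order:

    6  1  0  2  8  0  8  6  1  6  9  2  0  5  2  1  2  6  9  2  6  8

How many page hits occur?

6 → miss, frames [6]
1 → miss, frames [6, 1]
0 → miss, frames [6, 1, 0]
2 → miss, frames [6, 1, 0, 2]
8 → miss, evict 2, frames [6, 1, 0, 8]
0 → hit
8 → hit
6 → hit
1 → hit
6 → hit
9 → miss, evict 8, frames [6, 1, 0, 9]
2 → miss, evict 9, frames [6, 1, 0, 2]
0 → hit
5 → miss, evict 0, frames [6, 1, 2, 5]
2 → hit
1 → hit
2 → hit
6 → hit
9 → miss, evict 5, frames [6, 1, 2, 9]
2 → hit
6 → hit
8 → miss, evict 9, frames [6, 1, 2, 8]
Hits: 12.

12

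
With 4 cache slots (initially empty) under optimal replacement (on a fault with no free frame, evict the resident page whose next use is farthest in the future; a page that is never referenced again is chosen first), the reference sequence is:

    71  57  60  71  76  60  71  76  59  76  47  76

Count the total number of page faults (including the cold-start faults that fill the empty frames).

71 -> fault, frames [71]
57 -> fault, frames [71, 57]
60 -> fault, frames [71, 57, 60]
71 -> hit
76 -> fault, frames [71, 57, 60, 76]
60 -> hit
71 -> hit
76 -> hit
59 -> fault, evict 60, frames [71, 57, 76, 59]
76 -> hit
47 -> fault, evict 59, frames [71, 57, 76, 47]
76 -> hit
Page faults: 6.

6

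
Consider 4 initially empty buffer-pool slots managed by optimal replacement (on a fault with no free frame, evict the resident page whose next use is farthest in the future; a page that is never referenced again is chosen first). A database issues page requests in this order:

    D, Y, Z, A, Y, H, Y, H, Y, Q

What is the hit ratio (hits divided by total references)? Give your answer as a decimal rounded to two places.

0.40

D: fault, frames {D}
Y: fault, frames {D,Y}
Z: fault, frames {D,Y,Z}
A: fault, frames {D,Y,Z,A}
Y: hit
H: fault, evict A, frames {D,Y,Z,H}
Y: hit
H: hit
Y: hit
Q: fault, evict H, frames {D,Y,Z,Q}
Hits: 4 of 10 references → 4/10 = 0.4000.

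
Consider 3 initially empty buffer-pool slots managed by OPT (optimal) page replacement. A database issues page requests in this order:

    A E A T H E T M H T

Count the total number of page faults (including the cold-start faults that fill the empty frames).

A: fault, frames (A)
E: fault, frames (A E)
A: hit
T: fault, frames (A E T)
H: fault, evict A, frames (E T H)
E: hit
T: hit
M: fault, evict E, frames (T H M)
H: hit
T: hit
Page faults: 5.

5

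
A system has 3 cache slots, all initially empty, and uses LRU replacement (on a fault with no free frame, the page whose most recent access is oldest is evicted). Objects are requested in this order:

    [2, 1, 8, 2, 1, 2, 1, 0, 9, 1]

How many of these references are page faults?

2 -> fault, frames [2]
1 -> fault, frames [2, 1]
8 -> fault, frames [2, 1, 8]
2 -> hit
1 -> hit
2 -> hit
1 -> hit
0 -> fault, evict 8, frames [2, 1, 0]
9 -> fault, evict 2, frames [1, 0, 9]
1 -> hit
Page faults: 5.

5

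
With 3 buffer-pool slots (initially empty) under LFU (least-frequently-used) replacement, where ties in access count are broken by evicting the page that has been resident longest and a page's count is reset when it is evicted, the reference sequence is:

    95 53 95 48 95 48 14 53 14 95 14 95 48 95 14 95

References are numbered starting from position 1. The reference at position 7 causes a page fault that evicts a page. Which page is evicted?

pos 1: 95: miss, frames [95]
pos 2: 53: miss, frames [95, 53]
pos 3: 95: hit
pos 4: 48: miss, frames [95, 53, 48]
pos 5: 95: hit
pos 6: 48: hit
pos 7: 14: miss, evict 53, frames [95, 48, 14]
At position 7, page 53 is evicted.

53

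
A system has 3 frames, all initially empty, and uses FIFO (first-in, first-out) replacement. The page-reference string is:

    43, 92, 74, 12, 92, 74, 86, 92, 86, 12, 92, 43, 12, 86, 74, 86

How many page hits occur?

43 -> fault, frames (43)
92 -> fault, frames (43 92)
74 -> fault, frames (43 92 74)
12 -> fault, evict 43, frames (92 74 12)
92 -> hit
74 -> hit
86 -> fault, evict 92, frames (74 12 86)
92 -> fault, evict 74, frames (12 86 92)
86 -> hit
12 -> hit
92 -> hit
43 -> fault, evict 12, frames (86 92 43)
12 -> fault, evict 86, frames (92 43 12)
86 -> fault, evict 92, frames (43 12 86)
74 -> fault, evict 43, frames (12 86 74)
86 -> hit
Hits: 6.

6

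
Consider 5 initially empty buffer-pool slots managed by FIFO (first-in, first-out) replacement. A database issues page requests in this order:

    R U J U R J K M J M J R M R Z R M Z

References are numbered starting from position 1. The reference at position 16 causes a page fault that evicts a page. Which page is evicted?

pos 1: R: fault, frames (R)
pos 2: U: fault, frames (R U)
pos 3: J: fault, frames (R U J)
pos 4: U: hit
pos 5: R: hit
pos 6: J: hit
pos 7: K: fault, frames (R U J K)
pos 8: M: fault, frames (R U J K M)
pos 9: J: hit
pos 10: M: hit
pos 11: J: hit
pos 12: R: hit
pos 13: M: hit
pos 14: R: hit
pos 15: Z: fault, evict R, frames (U J K M Z)
pos 16: R: fault, evict U, frames (J K M Z R)
At position 16, page U is evicted.

U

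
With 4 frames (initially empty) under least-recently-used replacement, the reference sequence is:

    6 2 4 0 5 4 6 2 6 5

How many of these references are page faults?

6: miss, frames [6]
2: miss, frames [6, 2]
4: miss, frames [6, 2, 4]
0: miss, frames [6, 2, 4, 0]
5: miss, evict 6, frames [2, 4, 0, 5]
4: hit
6: miss, evict 2, frames [0, 5, 4, 6]
2: miss, evict 0, frames [5, 4, 6, 2]
6: hit
5: hit
Page faults: 7.

7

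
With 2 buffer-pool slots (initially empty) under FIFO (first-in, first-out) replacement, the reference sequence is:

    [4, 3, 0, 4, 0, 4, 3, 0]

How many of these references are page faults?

4 → fault, frames [4]
3 → fault, frames [4, 3]
0 → fault, evict 4, frames [3, 0]
4 → fault, evict 3, frames [0, 4]
0 → hit
4 → hit
3 → fault, evict 0, frames [4, 3]
0 → fault, evict 4, frames [3, 0]
Page faults: 6.

6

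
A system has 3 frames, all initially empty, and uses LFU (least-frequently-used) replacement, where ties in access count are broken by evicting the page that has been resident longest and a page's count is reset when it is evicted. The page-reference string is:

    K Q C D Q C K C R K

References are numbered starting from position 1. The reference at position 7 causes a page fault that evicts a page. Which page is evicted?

pos 1: K: miss, frames (K)
pos 2: Q: miss, frames (K Q)
pos 3: C: miss, frames (K Q C)
pos 4: D: miss, evict K, frames (Q C D)
pos 5: Q: hit
pos 6: C: hit
pos 7: K: miss, evict D, frames (Q C K)
At position 7, page D is evicted.

D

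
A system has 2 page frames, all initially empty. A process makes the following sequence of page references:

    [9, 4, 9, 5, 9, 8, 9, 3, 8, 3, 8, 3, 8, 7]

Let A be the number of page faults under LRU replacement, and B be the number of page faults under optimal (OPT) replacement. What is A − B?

Under LRU: F F . F . F . F F . . . . F → 7 faults.
Under OPT: F F . F . F . F . . . . . F → 6 faults.
A − B = 7 − 6 = 1.

1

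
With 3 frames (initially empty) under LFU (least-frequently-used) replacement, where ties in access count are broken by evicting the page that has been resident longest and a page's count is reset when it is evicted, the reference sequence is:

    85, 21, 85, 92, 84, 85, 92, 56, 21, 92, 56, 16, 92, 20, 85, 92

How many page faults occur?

9

85 -> fault, frames {85}
21 -> fault, frames {85,21}
85 -> hit
92 -> fault, frames {85,21,92}
84 -> fault, evict 21, frames {85,92,84}
85 -> hit
92 -> hit
56 -> fault, evict 84, frames {85,92,56}
21 -> fault, evict 56, frames {85,92,21}
92 -> hit
56 -> fault, evict 21, frames {85,92,56}
16 -> fault, evict 56, frames {85,92,16}
92 -> hit
20 -> fault, evict 16, frames {85,92,20}
85 -> hit
92 -> hit
Page faults: 9.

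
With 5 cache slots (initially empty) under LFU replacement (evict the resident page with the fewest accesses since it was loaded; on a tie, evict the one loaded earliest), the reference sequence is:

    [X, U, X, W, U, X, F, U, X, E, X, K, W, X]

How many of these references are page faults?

7

X: fault, frames (X)
U: fault, frames (X U)
X: hit
W: fault, frames (X U W)
U: hit
X: hit
F: fault, frames (X U W F)
U: hit
X: hit
E: fault, frames (X U W F E)
X: hit
K: fault, evict W, frames (X U F E K)
W: fault, evict F, frames (X U E K W)
X: hit
Page faults: 7.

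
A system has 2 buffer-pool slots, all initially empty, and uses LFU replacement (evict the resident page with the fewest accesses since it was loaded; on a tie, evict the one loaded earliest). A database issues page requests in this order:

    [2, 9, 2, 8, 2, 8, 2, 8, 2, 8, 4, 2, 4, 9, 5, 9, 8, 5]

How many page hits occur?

9

2: fault, frames {2}
9: fault, frames {2,9}
2: hit
8: fault, evict 9, frames {2,8}
2: hit
8: hit
2: hit
8: hit
2: hit
8: hit
4: fault, evict 8, frames {2,4}
2: hit
4: hit
9: fault, evict 4, frames {2,9}
5: fault, evict 9, frames {2,5}
9: fault, evict 5, frames {2,9}
8: fault, evict 9, frames {2,8}
5: fault, evict 8, frames {2,5}
Hits: 9.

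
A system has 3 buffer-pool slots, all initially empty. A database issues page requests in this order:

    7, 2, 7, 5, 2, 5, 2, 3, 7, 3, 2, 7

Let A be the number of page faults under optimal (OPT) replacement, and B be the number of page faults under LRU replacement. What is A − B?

-1

Under OPT: F F . F . . . F . . . . → 4 faults.
Under LRU: F F . F . . . F F . . . → 5 faults.
A − B = 4 − 5 = -1.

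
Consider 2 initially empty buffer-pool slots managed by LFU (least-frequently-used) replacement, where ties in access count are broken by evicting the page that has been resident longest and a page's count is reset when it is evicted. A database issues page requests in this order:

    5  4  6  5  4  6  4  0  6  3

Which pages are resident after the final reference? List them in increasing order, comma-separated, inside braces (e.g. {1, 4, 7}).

5: fault, frames (5)
4: fault, frames (5 4)
6: fault, evict 5, frames (4 6)
5: fault, evict 4, frames (6 5)
4: fault, evict 6, frames (5 4)
6: fault, evict 5, frames (4 6)
4: hit
0: fault, evict 6, frames (4 0)
6: fault, evict 0, frames (4 6)
3: fault, evict 6, frames (4 3)

{3, 4}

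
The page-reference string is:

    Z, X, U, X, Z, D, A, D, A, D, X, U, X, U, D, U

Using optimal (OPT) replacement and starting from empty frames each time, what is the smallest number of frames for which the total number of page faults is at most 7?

3

f=1: 16 faults
f=2: 9 faults
f=3: 6 faults
f=4: 5 faults
f=5: 5 faults
Smallest f with faults ≤ 7 is 3.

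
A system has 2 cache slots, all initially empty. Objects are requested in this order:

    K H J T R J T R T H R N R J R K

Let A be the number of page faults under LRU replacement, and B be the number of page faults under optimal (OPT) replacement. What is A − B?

3

Under LRU: F F F F F F F F . F F F . F . F → 13 faults.
Under OPT: F F F F F . F . . F . F . F . F → 10 faults.
A − B = 13 − 10 = 3.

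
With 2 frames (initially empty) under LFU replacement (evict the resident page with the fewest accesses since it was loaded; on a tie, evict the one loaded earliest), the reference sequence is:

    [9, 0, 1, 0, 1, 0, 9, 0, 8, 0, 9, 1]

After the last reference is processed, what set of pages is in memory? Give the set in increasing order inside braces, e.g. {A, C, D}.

9 → fault, frames {9}
0 → fault, frames {9,0}
1 → fault, evict 9, frames {0,1}
0 → hit
1 → hit
0 → hit
9 → fault, evict 1, frames {0,9}
0 → hit
8 → fault, evict 9, frames {0,8}
0 → hit
9 → fault, evict 8, frames {0,9}
1 → fault, evict 9, frames {0,1}

{0, 1}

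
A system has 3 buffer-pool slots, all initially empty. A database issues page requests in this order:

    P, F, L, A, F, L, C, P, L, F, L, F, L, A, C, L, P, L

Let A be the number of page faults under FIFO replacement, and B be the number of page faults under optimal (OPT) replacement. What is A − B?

Under FIFO: F F F F . . F F F F . . . F F F F . → 12 faults.
Under OPT: F F F F . . F F . . . . . F F . . . → 8 faults.
A − B = 12 − 8 = 4.

4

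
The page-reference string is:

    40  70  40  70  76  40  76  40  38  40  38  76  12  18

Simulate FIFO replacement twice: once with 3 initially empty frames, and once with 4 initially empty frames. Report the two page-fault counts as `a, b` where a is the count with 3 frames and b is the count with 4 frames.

7, 6

3 frames: F F . . F . . . F F . . F F → 7 faults.
4 frames: F F . . F . . . F . . . F F → 6 faults.
6 < 7: adding a frame reduced faults, as is typical.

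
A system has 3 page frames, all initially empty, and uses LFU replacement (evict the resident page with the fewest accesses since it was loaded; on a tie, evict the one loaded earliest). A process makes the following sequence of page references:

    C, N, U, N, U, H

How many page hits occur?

C -> fault, frames (C)
N -> fault, frames (C N)
U -> fault, frames (C N U)
N -> hit
U -> hit
H -> fault, evict C, frames (N U H)
Hits: 2.

2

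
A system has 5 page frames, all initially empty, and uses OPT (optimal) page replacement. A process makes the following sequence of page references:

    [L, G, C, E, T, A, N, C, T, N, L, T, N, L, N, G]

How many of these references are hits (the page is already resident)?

L: fault, frames [L]
G: fault, frames [L, G]
C: fault, frames [L, G, C]
E: fault, frames [L, G, C, E]
T: fault, frames [L, G, C, E, T]
A: fault, evict E, frames [L, G, C, T, A]
N: fault, evict A, frames [L, G, C, T, N]
C: hit
T: hit
N: hit
L: hit
T: hit
N: hit
L: hit
N: hit
G: hit
Hits: 9.

9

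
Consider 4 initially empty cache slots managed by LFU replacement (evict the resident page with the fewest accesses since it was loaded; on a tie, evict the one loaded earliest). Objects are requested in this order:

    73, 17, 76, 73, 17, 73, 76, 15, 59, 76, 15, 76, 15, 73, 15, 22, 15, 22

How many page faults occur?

73: miss, frames {73}
17: miss, frames {73,17}
76: miss, frames {73,17,76}
73: hit
17: hit
73: hit
76: hit
15: miss, frames {73,17,76,15}
59: miss, evict 15, frames {73,17,76,59}
76: hit
15: miss, evict 59, frames {73,17,76,15}
76: hit
15: hit
73: hit
15: hit
22: miss, evict 17, frames {73,76,15,22}
15: hit
22: hit
Page faults: 7.

7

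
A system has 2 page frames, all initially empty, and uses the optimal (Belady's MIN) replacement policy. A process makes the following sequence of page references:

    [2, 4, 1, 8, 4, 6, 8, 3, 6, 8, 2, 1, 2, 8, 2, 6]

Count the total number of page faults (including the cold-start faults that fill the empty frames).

11

2 -> fault, frames (2)
4 -> fault, frames (2 4)
1 -> fault, evict 2, frames (4 1)
8 -> fault, evict 1, frames (4 8)
4 -> hit
6 -> fault, evict 4, frames (8 6)
8 -> hit
3 -> fault, evict 8, frames (6 3)
6 -> hit
8 -> fault, evict 3, frames (6 8)
2 -> fault, evict 6, frames (8 2)
1 -> fault, evict 8, frames (2 1)
2 -> hit
8 -> fault, evict 1, frames (2 8)
2 -> hit
6 -> fault, evict 8, frames (2 6)
Page faults: 11.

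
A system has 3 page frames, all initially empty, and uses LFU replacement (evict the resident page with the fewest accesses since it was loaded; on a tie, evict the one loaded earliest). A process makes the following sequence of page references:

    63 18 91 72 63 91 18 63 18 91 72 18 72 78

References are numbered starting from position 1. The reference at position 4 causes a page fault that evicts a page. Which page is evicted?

pos 1: 63 -> miss, frames [63]
pos 2: 18 -> miss, frames [63, 18]
pos 3: 91 -> miss, frames [63, 18, 91]
pos 4: 72 -> miss, evict 63, frames [18, 91, 72]
At position 4, page 63 is evicted.

63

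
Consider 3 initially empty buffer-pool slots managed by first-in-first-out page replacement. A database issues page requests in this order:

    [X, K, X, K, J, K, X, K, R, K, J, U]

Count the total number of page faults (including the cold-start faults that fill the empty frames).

X: miss, frames (X)
K: miss, frames (X K)
X: hit
K: hit
J: miss, frames (X K J)
K: hit
X: hit
K: hit
R: miss, evict X, frames (K J R)
K: hit
J: hit
U: miss, evict K, frames (J R U)
Page faults: 5.

5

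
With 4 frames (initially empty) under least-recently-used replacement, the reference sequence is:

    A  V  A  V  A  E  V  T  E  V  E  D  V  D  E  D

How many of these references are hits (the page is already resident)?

A: fault, frames (A)
V: fault, frames (A V)
A: hit
V: hit
A: hit
E: fault, frames (V A E)
V: hit
T: fault, frames (A E V T)
E: hit
V: hit
E: hit
D: fault, evict A, frames (T V E D)
V: hit
D: hit
E: hit
D: hit
Hits: 11.

11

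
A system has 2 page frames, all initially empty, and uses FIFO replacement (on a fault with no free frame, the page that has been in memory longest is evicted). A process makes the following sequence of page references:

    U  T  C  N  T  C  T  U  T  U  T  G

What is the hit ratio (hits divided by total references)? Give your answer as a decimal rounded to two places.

0.25

U: fault, frames {U}
T: fault, frames {U,T}
C: fault, evict U, frames {T,C}
N: fault, evict T, frames {C,N}
T: fault, evict C, frames {N,T}
C: fault, evict N, frames {T,C}
T: hit
U: fault, evict T, frames {C,U}
T: fault, evict C, frames {U,T}
U: hit
T: hit
G: fault, evict U, frames {T,G}
Hits: 3 of 12 references → 3/12 = 0.2500.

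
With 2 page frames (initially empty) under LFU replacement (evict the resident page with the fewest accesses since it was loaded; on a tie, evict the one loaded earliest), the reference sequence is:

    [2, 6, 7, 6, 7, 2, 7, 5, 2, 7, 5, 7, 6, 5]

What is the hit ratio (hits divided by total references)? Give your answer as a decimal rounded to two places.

0.36

2 → fault, frames [2]
6 → fault, frames [2, 6]
7 → fault, evict 2, frames [6, 7]
6 → hit
7 → hit
2 → fault, evict 6, frames [7, 2]
7 → hit
5 → fault, evict 2, frames [7, 5]
2 → fault, evict 5, frames [7, 2]
7 → hit
5 → fault, evict 2, frames [7, 5]
7 → hit
6 → fault, evict 5, frames [7, 6]
5 → fault, evict 6, frames [7, 5]
Hits: 5 of 14 references → 5/14 = 0.3571.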